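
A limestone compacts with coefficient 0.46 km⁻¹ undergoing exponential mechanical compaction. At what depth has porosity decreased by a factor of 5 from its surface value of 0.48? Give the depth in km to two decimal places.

φ/φ₀ = 1/5 ⇒ exp(−β·z) = 1/5 ⇒ z = ln(5) / β
z = 1.6094 / 0.46 = 3.499 km

3.50 km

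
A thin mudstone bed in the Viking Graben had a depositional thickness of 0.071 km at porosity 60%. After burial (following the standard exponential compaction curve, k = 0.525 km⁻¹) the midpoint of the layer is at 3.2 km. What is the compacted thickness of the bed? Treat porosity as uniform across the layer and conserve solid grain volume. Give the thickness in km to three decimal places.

0.032 km

Porosity at 3.2 km: φ = 0.6·exp(−0.525×3.2) = 0.1118
Solid-volume conservation: h(1−φ) = h₀(1−φ₀) ⇒ h = h₀·(1−φ₀)/(1−φ)
h = 0.071 × (1 − 0.6)/(1 − 0.1118) = 0.071 × 0.4504 = 0.0320 km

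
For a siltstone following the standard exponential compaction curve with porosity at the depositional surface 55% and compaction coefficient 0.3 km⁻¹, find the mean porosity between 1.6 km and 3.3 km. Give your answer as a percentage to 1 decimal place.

26.7%

⟨phi⟩ = (1/(d₂−d₁)) ∫ phi₀ e^(−cd) dd = phi₀·(e^(−c·d₁) − e^(−c·d₂)) / (c·(d₂−d₁))
e^(−0.3×1.6) = 0.6188; e^(−0.3×3.3) = 0.3716
⟨phi⟩ = 0.55 × (0.6188 − 0.3716) / (0.3 × 1.7) = 0.55 × 0.4847 = 0.2666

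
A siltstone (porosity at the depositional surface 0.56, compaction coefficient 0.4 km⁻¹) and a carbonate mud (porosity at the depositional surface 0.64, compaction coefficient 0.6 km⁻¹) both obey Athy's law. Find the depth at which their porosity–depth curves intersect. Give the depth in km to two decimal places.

0.67 km

Set n₀ₐ e^(−βₐd) = n₀ᵦ e^(−βᵦd) ⇒ ln(n₀ₐ/n₀ᵦ) = (βₐ − βᵦ)·d
d = ln(0.56/0.64) / (0.4 − 0.6) = -0.1335 / -0.2 = 0.668 km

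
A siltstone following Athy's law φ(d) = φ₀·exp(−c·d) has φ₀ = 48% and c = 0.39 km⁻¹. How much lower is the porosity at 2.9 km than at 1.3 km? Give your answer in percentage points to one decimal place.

13.4 percentage points

φ(1.3) = 0.48·e^(−0.39×1.3) = 0.2891
φ(2.9) = 0.48·e^(−0.39×2.9) = 0.1549
Δφ = 0.2891 − 0.1549 = 0.1342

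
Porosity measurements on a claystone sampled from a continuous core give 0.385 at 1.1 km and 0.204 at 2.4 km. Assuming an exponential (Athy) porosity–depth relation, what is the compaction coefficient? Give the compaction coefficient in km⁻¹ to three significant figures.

0.489 km⁻¹

Athy: phi(d) = phi₀ e^(−kd) ⇒ phi₁/phi₂ = e^{k(d₂−d₁)} ⇒ k = ln(phi₁/phi₂)/(d₂−d₁)
k = ln(0.385/0.204) / (2.4 − 1.1) = ln(1.887) / 1.3 = 0.6351 / 1.3 = 0.4886 km⁻¹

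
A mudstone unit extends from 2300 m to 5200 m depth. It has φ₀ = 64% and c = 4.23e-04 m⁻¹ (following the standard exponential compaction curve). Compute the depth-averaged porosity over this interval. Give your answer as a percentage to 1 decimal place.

Working in km (1 km = 1000 m; c in km⁻¹ = c in m⁻¹ × 1000):
⟨φ⟩ = (1/(Z₂−Z₁)) ∫ φ₀ e^(−cZ) dZ = φ₀·(e^(−c·Z₁) − e^(−c·Z₂)) / (c·(Z₂−Z₁))
e^(−0.423×2.3) = 0.3780; e^(−0.423×5.2) = 0.1108
⟨φ⟩ = 0.64 × (0.3780 − 0.1108) / (0.423 × 2.9) = 0.64 × 0.2178 = 0.1394

13.9%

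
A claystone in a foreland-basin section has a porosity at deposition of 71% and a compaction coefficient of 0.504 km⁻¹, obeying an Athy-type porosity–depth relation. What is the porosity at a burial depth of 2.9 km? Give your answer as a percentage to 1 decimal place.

16.5%

n = n₀·exp(−k·d) = 0.71 × exp(−0.504 × 2.9) = 0.71 × exp(−1.462)
  = 0.71 × 0.2319 = 0.1646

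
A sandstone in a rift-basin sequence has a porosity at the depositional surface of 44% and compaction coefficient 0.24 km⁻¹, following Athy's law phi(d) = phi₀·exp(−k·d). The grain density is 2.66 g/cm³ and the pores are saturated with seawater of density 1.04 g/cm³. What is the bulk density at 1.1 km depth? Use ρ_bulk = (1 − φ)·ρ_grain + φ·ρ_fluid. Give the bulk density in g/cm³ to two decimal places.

2.11 g/cm³

Porosity at depth: phi = 0.44·exp(−0.24×1.1) = 0.44×0.7680 = 0.3379
Bulk density: ρ_b = (1−phi)ρ_g + phi·ρ_f = 0.6621×2.66 + 0.3379×1.04
       = 1.761 + 0.351 = 2.113 g/cm³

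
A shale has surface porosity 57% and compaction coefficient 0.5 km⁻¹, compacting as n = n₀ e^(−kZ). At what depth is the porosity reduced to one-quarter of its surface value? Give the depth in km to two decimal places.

n/n₀ = 1/4 ⇒ exp(−k·Z) = 1/4 ⇒ Z = ln(4) / k
Z = 1.3863 / 0.5 = 2.773 km

2.77 km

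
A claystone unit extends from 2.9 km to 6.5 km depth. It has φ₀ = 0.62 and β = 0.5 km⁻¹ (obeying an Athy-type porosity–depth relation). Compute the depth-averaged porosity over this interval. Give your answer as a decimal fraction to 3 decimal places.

⟨φ⟩ = (1/(d₂−d₁)) ∫ φ₀ e^(−βd) dd = φ₀·(e^(−β·d₁) − e^(−β·d₂)) / (β·(d₂−d₁))
e^(−0.5×2.9) = 0.2346; e^(−0.5×6.5) = 0.0388
⟨φ⟩ = 0.62 × (0.2346 − 0.0388) / (0.5 × 3.6) = 0.62 × 0.1088 = 0.0674

0.067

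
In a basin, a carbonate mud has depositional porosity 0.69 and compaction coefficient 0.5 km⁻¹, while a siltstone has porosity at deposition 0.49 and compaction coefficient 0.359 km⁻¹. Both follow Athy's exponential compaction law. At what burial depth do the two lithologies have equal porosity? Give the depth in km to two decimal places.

Set phi₀ₐ e^(−cₐz) = phi₀ᵦ e^(−cᵦz) ⇒ ln(phi₀ₐ/phi₀ᵦ) = (cₐ − cᵦ)·z
z = ln(0.69/0.49) / (0.5 − 0.359) = 0.3423 / 0.141 = 2.428 km

2.43 km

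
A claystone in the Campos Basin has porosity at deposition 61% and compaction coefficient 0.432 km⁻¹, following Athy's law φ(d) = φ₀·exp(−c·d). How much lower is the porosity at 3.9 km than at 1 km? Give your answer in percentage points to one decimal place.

φ(1) = 0.61·e^(−0.432×1) = 0.3960
φ(3.9) = 0.61·e^(−0.432×3.9) = 0.1131
Δφ = 0.3960 − 0.1131 = 0.2829

28.3 percentage points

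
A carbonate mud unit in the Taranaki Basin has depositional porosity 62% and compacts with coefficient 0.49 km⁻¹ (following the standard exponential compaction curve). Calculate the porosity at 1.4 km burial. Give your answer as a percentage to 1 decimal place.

n = n₀·exp(−β·z) = 0.62 × exp(−0.49 × 1.4) = 0.62 × exp(−0.686)
  = 0.62 × 0.5036 = 0.3122

31.2%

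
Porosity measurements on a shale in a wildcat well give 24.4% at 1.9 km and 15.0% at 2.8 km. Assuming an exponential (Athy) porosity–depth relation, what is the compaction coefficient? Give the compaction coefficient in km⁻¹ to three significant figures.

0.541 km⁻¹

Athy: phi(d) = phi₀ e^(−cd) ⇒ phi₁/phi₂ = e^{c(d₂−d₁)} ⇒ c = ln(phi₁/phi₂)/(d₂−d₁)
c = ln(0.244/0.15) / (2.8 − 1.9) = ln(1.627) / 0.9 = 0.4865 / 0.9 = 0.5406 km⁻¹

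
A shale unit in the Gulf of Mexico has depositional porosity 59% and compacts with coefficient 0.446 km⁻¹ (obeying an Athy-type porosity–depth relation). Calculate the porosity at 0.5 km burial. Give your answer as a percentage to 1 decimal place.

φ = φ₀·exp(−β·d) = 0.59 × exp(−0.446 × 0.5) = 0.59 × exp(−0.223)
  = 0.59 × 0.8001 = 0.4721

47.2%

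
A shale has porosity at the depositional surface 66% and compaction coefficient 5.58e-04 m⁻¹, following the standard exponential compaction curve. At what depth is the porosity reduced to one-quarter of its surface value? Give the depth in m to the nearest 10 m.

Working in km (1 km = 1000 m; c in km⁻¹ = c in m⁻¹ × 1000):
φ/φ₀ = 1/4 ⇒ exp(−c·z) = 1/4 ⇒ z = ln(4) / c
z = 1.3863 / 0.558 = 2.484 km

2480 m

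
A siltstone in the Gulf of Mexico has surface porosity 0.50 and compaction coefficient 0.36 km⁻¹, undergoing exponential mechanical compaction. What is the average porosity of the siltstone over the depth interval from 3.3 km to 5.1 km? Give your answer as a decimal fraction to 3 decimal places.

⟨n⟩ = (1/(z₂−z₁)) ∫ n₀ e^(−cz) dz = n₀·(e^(−c·z₁) − e^(−c·z₂)) / (c·(z₂−z₁))
e^(−0.36×3.3) = 0.3048; e^(−0.36×5.1) = 0.1595
⟨n⟩ = 0.5 × (0.3048 − 0.1595) / (0.36 × 1.8) = 0.5 × 0.2243 = 0.1122

0.112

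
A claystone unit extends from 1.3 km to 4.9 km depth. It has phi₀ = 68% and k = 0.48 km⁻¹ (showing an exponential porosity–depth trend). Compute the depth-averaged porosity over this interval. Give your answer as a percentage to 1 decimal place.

17.3%

⟨phi⟩ = (1/(Z₂−Z₁)) ∫ phi₀ e^(−kZ) dZ = phi₀·(e^(−k·Z₁) − e^(−k·Z₂)) / (k·(Z₂−Z₁))
e^(−0.48×1.3) = 0.5358; e^(−0.48×4.9) = 0.0952
⟨phi⟩ = 0.68 × (0.5358 − 0.0952) / (0.48 × 3.6) = 0.68 × 0.2550 = 0.1734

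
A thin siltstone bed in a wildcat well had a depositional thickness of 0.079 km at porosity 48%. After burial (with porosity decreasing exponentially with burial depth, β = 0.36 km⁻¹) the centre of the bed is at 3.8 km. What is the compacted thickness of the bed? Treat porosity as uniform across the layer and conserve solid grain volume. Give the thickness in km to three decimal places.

Porosity at 3.8 km: phi = 0.48·exp(−0.36×3.8) = 0.1222
Solid-volume conservation: h(1−phi) = h₀(1−phi₀) ⇒ h = h₀·(1−phi₀)/(1−phi)
h = 0.079 × (1 − 0.48)/(1 − 0.1222) = 0.079 × 0.5924 = 0.0468 km

0.047 km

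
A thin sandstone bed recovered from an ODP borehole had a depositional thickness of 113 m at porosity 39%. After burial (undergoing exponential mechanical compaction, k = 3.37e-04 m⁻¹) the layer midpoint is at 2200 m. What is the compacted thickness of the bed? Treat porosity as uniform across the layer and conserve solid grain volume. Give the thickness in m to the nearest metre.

Working in km (1 km = 1000 m; k in km⁻¹ = k in m⁻¹ × 1000):
Porosity at 2.2 km: n = 0.39·exp(−0.337×2.2) = 0.1858
Solid-volume conservation: h(1−n) = h₀(1−n₀) ⇒ h = h₀·(1−n₀)/(1−n)
h = 0.113 × (1 − 0.39)/(1 − 0.1858) = 0.113 × 0.7492 = 0.0847 km

85 m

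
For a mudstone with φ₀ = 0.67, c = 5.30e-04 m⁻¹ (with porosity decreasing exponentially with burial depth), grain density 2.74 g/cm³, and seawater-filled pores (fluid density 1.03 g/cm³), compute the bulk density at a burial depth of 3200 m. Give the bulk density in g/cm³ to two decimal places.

Working in km (1 km = 1000 m; c in km⁻¹ = c in m⁻¹ × 1000):
Porosity at depth: φ = 0.67·exp(−0.53×3.2) = 0.67×0.1834 = 0.1229
Bulk density: ρ_b = (1−φ)ρ_g + φ·ρ_f = 0.8771×2.74 + 0.1229×1.03
       = 2.403 + 0.127 = 2.530 g/cm³

2.53 g/cm³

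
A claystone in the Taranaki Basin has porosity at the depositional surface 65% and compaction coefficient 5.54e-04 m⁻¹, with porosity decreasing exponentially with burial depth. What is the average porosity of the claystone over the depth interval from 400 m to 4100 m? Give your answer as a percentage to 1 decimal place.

22.1%

Working in km (1 km = 1000 m; k in km⁻¹ = k in m⁻¹ × 1000):
⟨n⟩ = (1/(Z₂−Z₁)) ∫ n₀ e^(−kZ) dZ = n₀·(e^(−k·Z₁) − e^(−k·Z₂)) / (k·(Z₂−Z₁))
e^(−0.554×0.4) = 0.8012; e^(−0.554×4.1) = 0.1032
⟨n⟩ = 0.65 × (0.8012 − 0.1032) / (0.554 × 3.7) = 0.65 × 0.3406 = 0.2214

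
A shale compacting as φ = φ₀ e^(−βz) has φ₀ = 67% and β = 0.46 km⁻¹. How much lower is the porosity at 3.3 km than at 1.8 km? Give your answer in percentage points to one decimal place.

14.6 percentage points

φ(1.8) = 0.67·e^(−0.46×1.8) = 0.2927
φ(3.3) = 0.67·e^(−0.46×3.3) = 0.1468
Δφ = 0.2927 − 0.1468 = 0.1459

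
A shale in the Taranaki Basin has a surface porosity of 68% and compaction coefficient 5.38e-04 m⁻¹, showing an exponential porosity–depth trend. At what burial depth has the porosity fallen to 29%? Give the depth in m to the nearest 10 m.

Working in km (1 km = 1000 m; c in km⁻¹ = c in m⁻¹ × 1000):
Invert Athy's law: Z = ln(φ₀/φ) / c
Z = ln(0.68/0.29) / 0.538 = ln(2.345) / 0.538 = 0.8522 / 0.538 = 1.584 km

1580 m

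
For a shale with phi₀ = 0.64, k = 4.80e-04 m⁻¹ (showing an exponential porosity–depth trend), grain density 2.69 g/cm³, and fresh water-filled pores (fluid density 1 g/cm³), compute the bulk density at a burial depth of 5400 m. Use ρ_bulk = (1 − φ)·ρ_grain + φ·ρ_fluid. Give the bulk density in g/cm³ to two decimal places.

2.61 g/cm³

Working in km (1 km = 1000 m; k in km⁻¹ = k in m⁻¹ × 1000):
Porosity at depth: phi = 0.64·exp(−0.48×5.4) = 0.64×0.0749 = 0.0479
Bulk density: ρ_b = (1−phi)ρ_g + phi·ρ_f = 0.9521×2.69 + 0.0479×1
       = 2.561 + 0.048 = 2.609 g/cm³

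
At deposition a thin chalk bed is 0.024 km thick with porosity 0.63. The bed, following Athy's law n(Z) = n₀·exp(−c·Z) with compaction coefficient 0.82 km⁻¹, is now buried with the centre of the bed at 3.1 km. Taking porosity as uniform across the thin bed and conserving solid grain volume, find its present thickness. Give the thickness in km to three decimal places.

0.009 km

Porosity at 3.1 km: n = 0.63·exp(−0.82×3.1) = 0.0496
Solid-volume conservation: h(1−n) = h₀(1−n₀) ⇒ h = h₀·(1−n₀)/(1−n)
h = 0.024 × (1 − 0.63)/(1 − 0.0496) = 0.024 × 0.3893 = 0.0093 km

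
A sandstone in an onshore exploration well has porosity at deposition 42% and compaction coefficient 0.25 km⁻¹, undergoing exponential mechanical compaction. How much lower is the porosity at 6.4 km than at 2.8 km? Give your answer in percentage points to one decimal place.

phi(2.8) = 0.42·e^(−0.25×2.8) = 0.2086
phi(6.4) = 0.42·e^(−0.25×6.4) = 0.0848
Δphi = 0.2086 − 0.0848 = 0.1238

12.4 percentage points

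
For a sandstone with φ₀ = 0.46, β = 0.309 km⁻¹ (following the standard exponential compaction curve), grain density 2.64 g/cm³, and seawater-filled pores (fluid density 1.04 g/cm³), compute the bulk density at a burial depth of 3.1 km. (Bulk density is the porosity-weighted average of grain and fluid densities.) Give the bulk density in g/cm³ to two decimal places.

2.36 g/cm³

Porosity at depth: φ = 0.46·exp(−0.309×3.1) = 0.46×0.3837 = 0.1765
Bulk density: ρ_b = (1−φ)ρ_g + φ·ρ_f = 0.8235×2.64 + 0.1765×1.04
       = 2.174 + 0.184 = 2.358 g/cm³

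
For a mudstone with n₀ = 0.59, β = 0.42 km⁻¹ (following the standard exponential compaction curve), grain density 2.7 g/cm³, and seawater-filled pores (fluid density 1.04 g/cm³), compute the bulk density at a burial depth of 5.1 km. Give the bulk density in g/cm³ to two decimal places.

2.58 g/cm³

Porosity at depth: n = 0.59·exp(−0.42×5.1) = 0.59×0.1174 = 0.0693
Bulk density: ρ_b = (1−n)ρ_g + n·ρ_f = 0.9307×2.7 + 0.0693×1.04
       = 2.513 + 0.072 = 2.585 g/cm³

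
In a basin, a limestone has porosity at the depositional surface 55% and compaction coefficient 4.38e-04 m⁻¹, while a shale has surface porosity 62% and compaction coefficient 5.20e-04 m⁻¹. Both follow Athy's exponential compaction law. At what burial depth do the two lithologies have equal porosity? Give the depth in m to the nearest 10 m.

1460 m

Working in km (1 km = 1000 m; β in km⁻¹ = β in m⁻¹ × 1000):
Set φ₀ₐ e^(−βₐZ) = φ₀ᵦ e^(−βᵦZ) ⇒ ln(φ₀ₐ/φ₀ᵦ) = (βₐ − βᵦ)·Z
Z = ln(0.55/0.62) / (0.438 − 0.52) = -0.1198 / -0.082 = 1.461 km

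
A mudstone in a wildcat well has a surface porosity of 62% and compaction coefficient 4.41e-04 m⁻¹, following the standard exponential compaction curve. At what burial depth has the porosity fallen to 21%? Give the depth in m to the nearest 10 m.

Working in km (1 km = 1000 m; k in km⁻¹ = k in m⁻¹ × 1000):
Invert Athy's law: d = ln(phi₀/phi) / k
d = ln(0.62/0.21) / 0.441 = ln(2.952) / 0.441 = 1.0826 / 0.441 = 2.455 km

2450 m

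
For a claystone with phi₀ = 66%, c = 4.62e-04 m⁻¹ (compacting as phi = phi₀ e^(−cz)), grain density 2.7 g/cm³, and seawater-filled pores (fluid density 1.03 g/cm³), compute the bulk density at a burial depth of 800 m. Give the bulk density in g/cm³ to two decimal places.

Working in km (1 km = 1000 m; c in km⁻¹ = c in m⁻¹ × 1000):
Porosity at depth: phi = 0.66·exp(−0.462×0.8) = 0.66×0.6910 = 0.4561
Bulk density: ρ_b = (1−phi)ρ_g + phi·ρ_f = 0.5439×2.7 + 0.4561×1.03
       = 1.469 + 0.470 = 1.938 g/cm³

1.94 g/cm³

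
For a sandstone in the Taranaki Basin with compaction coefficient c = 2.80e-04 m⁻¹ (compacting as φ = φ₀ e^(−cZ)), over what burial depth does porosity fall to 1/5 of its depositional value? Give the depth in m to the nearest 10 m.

Working in km (1 km = 1000 m; c in km⁻¹ = c in m⁻¹ × 1000):
φ/φ₀ = 1/5 ⇒ exp(−c·Z) = 1/5 ⇒ Z = ln(5) / c
Z = 1.6094 / 0.28 = 5.748 km

5750 m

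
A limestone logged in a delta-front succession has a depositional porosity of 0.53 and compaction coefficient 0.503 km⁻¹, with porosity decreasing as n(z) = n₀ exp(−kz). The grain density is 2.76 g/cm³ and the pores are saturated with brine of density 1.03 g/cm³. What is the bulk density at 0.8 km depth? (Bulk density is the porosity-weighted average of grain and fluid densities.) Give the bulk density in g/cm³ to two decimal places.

Porosity at depth: n = 0.53·exp(−0.503×0.8) = 0.53×0.6687 = 0.3544
Bulk density: ρ_b = (1−n)ρ_g + n·ρ_f = 0.6456×2.76 + 0.3544×1.03
       = 1.782 + 0.365 = 2.147 g/cm³

2.15 g/cm³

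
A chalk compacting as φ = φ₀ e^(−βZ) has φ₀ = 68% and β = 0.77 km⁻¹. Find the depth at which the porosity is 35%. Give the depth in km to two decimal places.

Invert Athy's law: Z = ln(φ₀/φ) / β
Z = ln(0.68/0.35) / 0.77 = ln(1.943) / 0.77 = 0.6642 / 0.77 = 0.863 km

0.86 km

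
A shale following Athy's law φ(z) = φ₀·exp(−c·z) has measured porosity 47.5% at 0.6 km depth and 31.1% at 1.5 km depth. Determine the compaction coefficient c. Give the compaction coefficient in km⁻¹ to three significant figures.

0.471 km⁻¹

Athy: φ(z) = φ₀ e^(−cz) ⇒ φ₁/φ₂ = e^{c(z₂−z₁)} ⇒ c = ln(φ₁/φ₂)/(z₂−z₁)
c = ln(0.475/0.311) / (1.5 − 0.6) = ln(1.527) / 0.9 = 0.4235 / 0.9 = 0.4706 km⁻¹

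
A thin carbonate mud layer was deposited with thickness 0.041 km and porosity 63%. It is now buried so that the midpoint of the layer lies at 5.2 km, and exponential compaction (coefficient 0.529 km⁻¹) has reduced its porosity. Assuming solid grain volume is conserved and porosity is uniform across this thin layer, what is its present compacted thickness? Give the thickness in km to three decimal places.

Porosity at 5.2 km: n = 0.63·exp(−0.529×5.2) = 0.0402
Solid-volume conservation: h(1−n) = h₀(1−n₀) ⇒ h = h₀·(1−n₀)/(1−n)
h = 0.041 × (1 − 0.63)/(1 − 0.0402) = 0.041 × 0.3855 = 0.0158 km

0.016 km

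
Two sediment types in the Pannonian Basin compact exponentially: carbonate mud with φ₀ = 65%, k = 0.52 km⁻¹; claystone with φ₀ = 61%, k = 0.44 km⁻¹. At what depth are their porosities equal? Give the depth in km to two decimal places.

0.79 km

Set φ₀ₐ e^(−kₐz) = φ₀ᵦ e^(−kᵦz) ⇒ ln(φ₀ₐ/φ₀ᵦ) = (kₐ − kᵦ)·z
z = ln(0.65/0.61) / (0.52 − 0.44) = 0.0635 / 0.08 = 0.794 km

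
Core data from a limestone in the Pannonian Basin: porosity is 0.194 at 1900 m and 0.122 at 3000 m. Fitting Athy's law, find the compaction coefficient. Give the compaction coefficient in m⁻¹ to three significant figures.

0.000422 m⁻¹

Working in km (1 km = 1000 m; k in km⁻¹ = k in m⁻¹ × 1000):
Athy: φ(d) = φ₀ e^(−kd) ⇒ φ₁/φ₂ = e^{k(d₂−d₁)} ⇒ k = ln(φ₁/φ₂)/(d₂−d₁)
k = ln(0.194/0.122) / (3 − 1.9) = ln(1.59) / 1.1 = 0.4638 / 1.1 = 0.4217 km⁻¹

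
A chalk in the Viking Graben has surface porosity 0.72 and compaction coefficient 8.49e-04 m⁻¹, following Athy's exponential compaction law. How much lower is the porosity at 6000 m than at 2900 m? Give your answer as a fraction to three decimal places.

0.057

Working in km (1 km = 1000 m; c in km⁻¹ = c in m⁻¹ × 1000):
n(2.9) = 0.72·e^(−0.849×2.9) = 0.0614
n(6) = 0.72·e^(−0.849×6) = 0.0044
Δn = 0.0614 − 0.0044 = 0.0570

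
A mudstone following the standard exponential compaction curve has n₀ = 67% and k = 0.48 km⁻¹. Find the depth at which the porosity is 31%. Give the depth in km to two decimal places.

1.61 km

Invert Athy's law: d = ln(n₀/n) / k
d = ln(0.67/0.31) / 0.48 = ln(2.161) / 0.48 = 0.7707 / 0.48 = 1.606 km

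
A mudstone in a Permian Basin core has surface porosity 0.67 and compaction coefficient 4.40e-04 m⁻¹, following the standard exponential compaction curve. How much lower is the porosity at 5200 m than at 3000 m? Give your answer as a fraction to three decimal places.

Working in km (1 km = 1000 m; β in km⁻¹ = β in m⁻¹ × 1000):
φ(3) = 0.67·e^(−0.44×3) = 0.1790
φ(5.2) = 0.67·e^(−0.44×5.2) = 0.0680
Δφ = 0.1790 − 0.0680 = 0.1110

0.111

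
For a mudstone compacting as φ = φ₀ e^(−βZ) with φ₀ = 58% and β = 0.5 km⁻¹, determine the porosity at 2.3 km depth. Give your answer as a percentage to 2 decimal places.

φ = φ₀·exp(−β·Z) = 0.58 × exp(−0.5 × 2.3) = 0.58 × exp(−1.15)
  = 0.58 × 0.3166 = 0.1836

18.36%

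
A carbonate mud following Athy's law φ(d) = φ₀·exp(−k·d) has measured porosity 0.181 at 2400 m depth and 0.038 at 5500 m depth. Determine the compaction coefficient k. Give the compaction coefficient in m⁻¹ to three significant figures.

0.000504 m⁻¹

Working in km (1 km = 1000 m; k in km⁻¹ = k in m⁻¹ × 1000):
Athy: φ(d) = φ₀ e^(−kd) ⇒ φ₁/φ₂ = e^{k(d₂−d₁)} ⇒ k = ln(φ₁/φ₂)/(d₂−d₁)
k = ln(0.181/0.038) / (5.5 − 2.4) = ln(4.763) / 3.1 = 1.5609 / 3.1 = 0.5035 km⁻¹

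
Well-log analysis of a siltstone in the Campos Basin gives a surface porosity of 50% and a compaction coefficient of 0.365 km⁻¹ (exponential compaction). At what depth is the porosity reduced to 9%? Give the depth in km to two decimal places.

4.70 km

Invert Athy's law: z = ln(φ₀/φ) / c
z = ln(0.5/0.09) / 0.365 = ln(5.556) / 0.365 = 1.7148 / 0.365 = 4.698 km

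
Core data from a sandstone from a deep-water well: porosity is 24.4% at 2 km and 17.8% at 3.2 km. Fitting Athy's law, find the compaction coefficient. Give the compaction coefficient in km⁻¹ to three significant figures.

0.263 km⁻¹

Athy: φ(Z) = φ₀ e^(−cZ) ⇒ φ₁/φ₂ = e^{c(Z₂−Z₁)} ⇒ c = ln(φ₁/φ₂)/(Z₂−Z₁)
c = ln(0.244/0.178) / (3.2 − 2) = ln(1.371) / 1.2 = 0.3154 / 1.2 = 0.2628 km⁻¹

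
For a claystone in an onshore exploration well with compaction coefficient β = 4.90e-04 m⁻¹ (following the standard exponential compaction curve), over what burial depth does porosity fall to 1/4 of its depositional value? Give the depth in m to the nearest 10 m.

2830 m

Working in km (1 km = 1000 m; β in km⁻¹ = β in m⁻¹ × 1000):
n/n₀ = 1/4 ⇒ exp(−β·z) = 1/4 ⇒ z = ln(4) / β
z = 1.3863 / 0.49 = 2.829 km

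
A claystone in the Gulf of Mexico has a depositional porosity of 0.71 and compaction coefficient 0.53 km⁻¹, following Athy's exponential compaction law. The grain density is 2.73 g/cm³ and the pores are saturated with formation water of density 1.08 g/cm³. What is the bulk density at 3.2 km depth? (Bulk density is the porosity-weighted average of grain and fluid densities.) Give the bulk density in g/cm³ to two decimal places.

Porosity at depth: phi = 0.71·exp(−0.53×3.2) = 0.71×0.1834 = 0.1302
Bulk density: ρ_b = (1−phi)ρ_g + phi·ρ_f = 0.8698×2.73 + 0.1302×1.08
       = 2.374 + 0.141 = 2.515 g/cm³

2.52 g/cm³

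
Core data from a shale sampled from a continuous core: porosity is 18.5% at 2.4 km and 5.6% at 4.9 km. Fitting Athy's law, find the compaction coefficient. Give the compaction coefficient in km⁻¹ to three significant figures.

Athy: n(d) = n₀ e^(−βd) ⇒ n₁/n₂ = e^{β(d₂−d₁)} ⇒ β = ln(n₁/n₂)/(d₂−d₁)
β = ln(0.185/0.056) / (4.9 − 2.4) = ln(3.304) / 2.5 = 1.1950 / 2.5 = 0.478 km⁻¹

0.478 km⁻¹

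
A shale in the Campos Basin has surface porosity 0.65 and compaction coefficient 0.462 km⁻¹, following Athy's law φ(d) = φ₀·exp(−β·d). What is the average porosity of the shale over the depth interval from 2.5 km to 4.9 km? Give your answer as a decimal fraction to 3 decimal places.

⟨φ⟩ = (1/(d₂−d₁)) ∫ φ₀ e^(−βd) dd = φ₀·(e^(−β·d₁) − e^(−β·d₂)) / (β·(d₂−d₁))
e^(−0.462×2.5) = 0.3151; e^(−0.462×4.9) = 0.1040
⟨φ⟩ = 0.65 × (0.3151 − 0.1040) / (0.462 × 2.4) = 0.65 × 0.1904 = 0.1238

0.124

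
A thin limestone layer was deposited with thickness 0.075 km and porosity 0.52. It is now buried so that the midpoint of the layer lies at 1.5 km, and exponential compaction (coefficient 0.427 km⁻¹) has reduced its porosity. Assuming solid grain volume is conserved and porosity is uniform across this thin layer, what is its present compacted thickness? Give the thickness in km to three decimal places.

0.050 km

Porosity at 1.5 km: n = 0.52·exp(−0.427×1.5) = 0.2741
Solid-volume conservation: h(1−n) = h₀(1−n₀) ⇒ h = h₀·(1−n₀)/(1−n)
h = 0.075 × (1 − 0.52)/(1 − 0.2741) = 0.075 × 0.6612 = 0.0496 km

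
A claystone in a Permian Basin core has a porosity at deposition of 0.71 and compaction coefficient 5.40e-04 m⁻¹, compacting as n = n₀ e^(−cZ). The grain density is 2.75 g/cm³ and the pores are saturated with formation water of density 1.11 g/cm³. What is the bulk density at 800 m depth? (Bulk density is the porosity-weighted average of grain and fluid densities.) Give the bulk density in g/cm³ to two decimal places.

Working in km (1 km = 1000 m; c in km⁻¹ = c in m⁻¹ × 1000):
Porosity at depth: n = 0.71·exp(−0.54×0.8) = 0.71×0.6492 = 0.4609
Bulk density: ρ_b = (1−n)ρ_g + n·ρ_f = 0.5391×2.75 + 0.4609×1.11
       = 1.482 + 0.512 = 1.994 g/cm³

1.99 g/cm³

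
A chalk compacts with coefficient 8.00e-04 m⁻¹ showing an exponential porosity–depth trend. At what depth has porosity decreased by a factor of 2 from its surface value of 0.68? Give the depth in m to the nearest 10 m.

870 m

Working in km (1 km = 1000 m; β in km⁻¹ = β in m⁻¹ × 1000):
φ/φ₀ = 1/2 ⇒ exp(−β·z) = 1/2 ⇒ z = ln(2) / β
z = 0.6931 / 0.8 = 0.866 km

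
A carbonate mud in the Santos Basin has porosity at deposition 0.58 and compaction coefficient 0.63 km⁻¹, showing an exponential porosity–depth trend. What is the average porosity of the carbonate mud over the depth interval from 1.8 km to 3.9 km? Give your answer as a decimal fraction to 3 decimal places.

0.103

⟨phi⟩ = (1/(z₂−z₁)) ∫ phi₀ e^(−βz) dz = phi₀·(e^(−β·z₁) − e^(−β·z₂)) / (β·(z₂−z₁))
e^(−0.63×1.8) = 0.3217; e^(−0.63×3.9) = 0.0857
⟨phi⟩ = 0.58 × (0.3217 − 0.0857) / (0.63 × 2.1) = 0.58 × 0.1784 = 0.1035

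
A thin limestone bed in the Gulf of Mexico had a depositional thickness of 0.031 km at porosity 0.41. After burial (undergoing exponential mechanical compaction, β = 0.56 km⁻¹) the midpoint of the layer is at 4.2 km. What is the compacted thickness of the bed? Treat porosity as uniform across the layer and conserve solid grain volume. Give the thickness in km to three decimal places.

Porosity at 4.2 km: n = 0.41·exp(−0.56×4.2) = 0.0390
Solid-volume conservation: h(1−n) = h₀(1−n₀) ⇒ h = h₀·(1−n₀)/(1−n)
h = 0.031 × (1 − 0.41)/(1 − 0.0390) = 0.031 × 0.6140 = 0.0190 km

0.019 km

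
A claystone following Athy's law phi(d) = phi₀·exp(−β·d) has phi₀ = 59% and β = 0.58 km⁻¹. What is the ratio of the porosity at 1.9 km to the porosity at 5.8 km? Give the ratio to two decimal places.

9.60

phi(d₁)/phi(d₂) = e^(−β·d₁)/e^(−β·d₂) = e^{β(d₂−d₁)}
= exp(0.58 × 3.9) = exp(2.262) = 9.6023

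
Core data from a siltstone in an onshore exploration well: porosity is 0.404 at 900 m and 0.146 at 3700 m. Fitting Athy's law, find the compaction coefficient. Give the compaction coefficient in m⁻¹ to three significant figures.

Working in km (1 km = 1000 m; k in km⁻¹ = k in m⁻¹ × 1000):
Athy: n(Z) = n₀ e^(−kZ) ⇒ n₁/n₂ = e^{k(Z₂−Z₁)} ⇒ k = ln(n₁/n₂)/(Z₂−Z₁)
k = ln(0.404/0.146) / (3.7 − 0.9) = ln(2.767) / 2.8 = 1.0178 / 2.8 = 0.3635 km⁻¹

0.000364 m⁻¹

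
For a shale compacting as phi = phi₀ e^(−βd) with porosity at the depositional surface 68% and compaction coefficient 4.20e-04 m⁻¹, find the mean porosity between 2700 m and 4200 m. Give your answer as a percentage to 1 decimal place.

Working in km (1 km = 1000 m; β in km⁻¹ = β in m⁻¹ × 1000):
⟨phi⟩ = (1/(d₂−d₁)) ∫ phi₀ e^(−βd) dd = phi₀·(e^(−β·d₁) − e^(−β·d₂)) / (β·(d₂−d₁))
e^(−0.42×2.7) = 0.3217; e^(−0.42×4.2) = 0.1714
⟨phi⟩ = 0.68 × (0.3217 − 0.1714) / (0.42 × 1.5) = 0.68 × 0.2387 = 0.1623

16.2%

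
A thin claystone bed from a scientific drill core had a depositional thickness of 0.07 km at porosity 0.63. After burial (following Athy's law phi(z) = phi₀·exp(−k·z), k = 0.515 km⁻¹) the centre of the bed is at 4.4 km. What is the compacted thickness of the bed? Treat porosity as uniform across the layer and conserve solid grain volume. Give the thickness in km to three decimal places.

0.028 km

Porosity at 4.4 km: phi = 0.63·exp(−0.515×4.4) = 0.0653
Solid-volume conservation: h(1−phi) = h₀(1−phi₀) ⇒ h = h₀·(1−phi₀)/(1−phi)
h = 0.07 × (1 − 0.63)/(1 − 0.0653) = 0.07 × 0.3959 = 0.0277 km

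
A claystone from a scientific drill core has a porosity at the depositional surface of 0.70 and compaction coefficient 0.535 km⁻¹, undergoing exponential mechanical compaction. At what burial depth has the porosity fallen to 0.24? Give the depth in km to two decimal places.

2.00 km

Invert Athy's law: Z = ln(n₀/n) / c
Z = ln(0.7/0.24) / 0.535 = ln(2.917) / 0.535 = 1.0704 / 0.535 = 2.001 km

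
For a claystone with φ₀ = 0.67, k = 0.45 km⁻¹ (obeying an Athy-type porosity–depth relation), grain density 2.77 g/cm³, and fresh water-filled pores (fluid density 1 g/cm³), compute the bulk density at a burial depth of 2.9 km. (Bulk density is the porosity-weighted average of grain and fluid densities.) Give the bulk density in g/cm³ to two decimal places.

Porosity at depth: φ = 0.67·exp(−0.45×2.9) = 0.67×0.2712 = 0.1817
Bulk density: ρ_b = (1−φ)ρ_g + φ·ρ_f = 0.8183×2.77 + 0.1817×1
       = 2.267 + 0.182 = 2.448 g/cm³

2.45 g/cm³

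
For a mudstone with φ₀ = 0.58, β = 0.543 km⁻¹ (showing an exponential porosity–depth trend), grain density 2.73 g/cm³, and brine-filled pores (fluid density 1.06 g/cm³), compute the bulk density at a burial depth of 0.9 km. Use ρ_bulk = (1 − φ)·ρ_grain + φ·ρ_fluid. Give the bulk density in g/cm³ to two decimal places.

Porosity at depth: φ = 0.58·exp(−0.543×0.9) = 0.58×0.6134 = 0.3558
Bulk density: ρ_b = (1−φ)ρ_g + φ·ρ_f = 0.6442×2.73 + 0.3558×1.06
       = 1.759 + 0.377 = 2.136 g/cm³

2.14 g/cm³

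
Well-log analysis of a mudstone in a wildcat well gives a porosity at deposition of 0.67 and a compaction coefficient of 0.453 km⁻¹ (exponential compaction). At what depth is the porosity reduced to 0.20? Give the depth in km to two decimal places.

2.67 km

Invert Athy's law: z = ln(phi₀/phi) / c
z = ln(0.67/0.2) / 0.453 = ln(3.35) / 0.453 = 1.2090 / 0.453 = 2.669 km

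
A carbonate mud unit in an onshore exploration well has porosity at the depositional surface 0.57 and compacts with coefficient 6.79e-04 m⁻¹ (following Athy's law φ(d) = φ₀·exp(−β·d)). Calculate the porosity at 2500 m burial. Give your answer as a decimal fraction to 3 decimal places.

Working in km (1 km = 1000 m; β in km⁻¹ = β in m⁻¹ × 1000):
φ = φ₀·exp(−β·d) = 0.57 × exp(−0.679 × 2.5) = 0.57 × exp(−1.698)
  = 0.57 × 0.1831 = 0.1044

0.104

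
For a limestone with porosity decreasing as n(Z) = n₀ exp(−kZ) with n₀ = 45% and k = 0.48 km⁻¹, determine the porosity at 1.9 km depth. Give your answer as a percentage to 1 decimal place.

18.1%

n = n₀·exp(−k·Z) = 0.45 × exp(−0.48 × 1.9) = 0.45 × exp(−0.912)
  = 0.45 × 0.4017 = 0.1808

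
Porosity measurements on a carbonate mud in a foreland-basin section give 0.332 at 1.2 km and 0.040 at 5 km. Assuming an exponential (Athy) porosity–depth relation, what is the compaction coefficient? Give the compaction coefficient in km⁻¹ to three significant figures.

0.557 km⁻¹

Athy: n(z) = n₀ e^(−βz) ⇒ n₁/n₂ = e^{β(z₂−z₁)} ⇒ β = ln(n₁/n₂)/(z₂−z₁)
β = ln(0.332/0.04) / (5 − 1.2) = ln(8.3) / 3.8 = 2.1163 / 3.8 = 0.5569 km⁻¹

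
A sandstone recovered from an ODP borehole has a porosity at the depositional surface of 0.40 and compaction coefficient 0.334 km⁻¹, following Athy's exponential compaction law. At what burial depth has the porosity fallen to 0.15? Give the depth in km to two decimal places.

2.94 km

Invert Athy's law: z = ln(phi₀/phi) / β
z = ln(0.4/0.15) / 0.334 = ln(2.667) / 0.334 = 0.9808 / 0.334 = 2.937 km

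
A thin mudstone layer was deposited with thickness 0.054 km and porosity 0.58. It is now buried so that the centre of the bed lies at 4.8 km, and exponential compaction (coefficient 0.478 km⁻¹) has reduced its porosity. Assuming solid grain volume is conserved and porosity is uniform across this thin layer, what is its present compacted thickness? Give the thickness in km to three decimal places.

Porosity at 4.8 km: phi = 0.58·exp(−0.478×4.8) = 0.0585
Solid-volume conservation: h(1−phi) = h₀(1−phi₀) ⇒ h = h₀·(1−phi₀)/(1−phi)
h = 0.054 × (1 − 0.58)/(1 − 0.0585) = 0.054 × 0.4461 = 0.0241 km

0.024 km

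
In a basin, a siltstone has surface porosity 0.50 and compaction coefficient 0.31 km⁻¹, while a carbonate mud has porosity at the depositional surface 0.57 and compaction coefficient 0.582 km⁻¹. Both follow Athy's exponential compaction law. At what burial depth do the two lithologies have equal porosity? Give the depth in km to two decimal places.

Set φ₀ₐ e^(−cₐZ) = φ₀ᵦ e^(−cᵦZ) ⇒ ln(φ₀ₐ/φ₀ᵦ) = (cₐ − cᵦ)·Z
Z = ln(0.5/0.57) / (0.31 − 0.582) = -0.1310 / -0.272 = 0.482 km

0.48 km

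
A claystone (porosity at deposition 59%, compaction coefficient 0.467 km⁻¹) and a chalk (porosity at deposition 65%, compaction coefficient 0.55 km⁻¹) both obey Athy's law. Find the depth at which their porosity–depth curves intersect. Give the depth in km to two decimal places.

1.17 km

Set n₀ₐ e^(−kₐd) = n₀ᵦ e^(−kᵦd) ⇒ ln(n₀ₐ/n₀ᵦ) = (kₐ − kᵦ)·d
d = ln(0.59/0.65) / (0.467 − 0.55) = -0.0968 / -0.083 = 1.167 km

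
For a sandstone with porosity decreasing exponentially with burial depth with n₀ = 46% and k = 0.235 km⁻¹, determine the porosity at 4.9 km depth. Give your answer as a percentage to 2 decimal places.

14.54%

n = n₀·exp(−k·z) = 0.46 × exp(−0.235 × 4.9) = 0.46 × exp(−1.151)
  = 0.46 × 0.3162 = 0.1454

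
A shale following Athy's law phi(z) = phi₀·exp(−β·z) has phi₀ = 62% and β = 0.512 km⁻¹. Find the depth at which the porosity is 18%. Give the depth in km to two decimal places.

Invert Athy's law: z = ln(phi₀/phi) / β
z = ln(0.62/0.18) / 0.512 = ln(3.444) / 0.512 = 1.2368 / 0.512 = 2.416 km

2.42 km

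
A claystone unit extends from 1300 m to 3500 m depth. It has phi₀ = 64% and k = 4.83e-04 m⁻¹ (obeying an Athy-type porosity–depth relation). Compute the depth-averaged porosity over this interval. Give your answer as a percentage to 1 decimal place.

21.0%

Working in km (1 km = 1000 m; k in km⁻¹ = k in m⁻¹ × 1000):
⟨phi⟩ = (1/(z₂−z₁)) ∫ phi₀ e^(−kz) dz = phi₀·(e^(−k·z₁) − e^(−k·z₂)) / (k·(z₂−z₁))
e^(−0.483×1.3) = 0.5337; e^(−0.483×3.5) = 0.1844
⟨phi⟩ = 0.64 × (0.5337 − 0.1844) / (0.483 × 2.2) = 0.64 × 0.3287 = 0.2104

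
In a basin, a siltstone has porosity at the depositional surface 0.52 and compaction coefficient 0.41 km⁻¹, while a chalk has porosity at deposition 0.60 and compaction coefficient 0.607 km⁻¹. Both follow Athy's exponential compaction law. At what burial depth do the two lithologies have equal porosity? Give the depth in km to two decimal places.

0.73 km

Set φ₀ₐ e^(−βₐZ) = φ₀ᵦ e^(−βᵦZ) ⇒ ln(φ₀ₐ/φ₀ᵦ) = (βₐ − βᵦ)·Z
Z = ln(0.52/0.6) / (0.41 − 0.607) = -0.1431 / -0.197 = 0.726 km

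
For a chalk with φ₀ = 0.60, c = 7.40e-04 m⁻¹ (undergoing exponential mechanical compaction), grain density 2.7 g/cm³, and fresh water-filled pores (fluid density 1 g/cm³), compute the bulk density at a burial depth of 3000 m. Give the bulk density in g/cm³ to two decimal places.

Working in km (1 km = 1000 m; c in km⁻¹ = c in m⁻¹ × 1000):
Porosity at depth: φ = 0.6·exp(−0.74×3) = 0.6×0.1086 = 0.0652
Bulk density: ρ_b = (1−φ)ρ_g + φ·ρ_f = 0.9348×2.7 + 0.0652×1
       = 2.524 + 0.065 = 2.589 g/cm³

2.59 g/cm³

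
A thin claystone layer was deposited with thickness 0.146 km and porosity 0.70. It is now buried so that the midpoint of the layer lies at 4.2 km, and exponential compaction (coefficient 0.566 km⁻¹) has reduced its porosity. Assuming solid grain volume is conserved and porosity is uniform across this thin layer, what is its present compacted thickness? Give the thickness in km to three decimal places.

0.047 km

Porosity at 4.2 km: phi = 0.7·exp(−0.566×4.2) = 0.0650
Solid-volume conservation: h(1−phi) = h₀(1−phi₀) ⇒ h = h₀·(1−phi₀)/(1−phi)
h = 0.146 × (1 − 0.7)/(1 − 0.0650) = 0.146 × 0.3208 = 0.0468 km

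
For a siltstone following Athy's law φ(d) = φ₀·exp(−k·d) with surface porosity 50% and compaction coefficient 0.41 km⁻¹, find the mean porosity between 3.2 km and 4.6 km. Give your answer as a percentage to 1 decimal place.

⟨φ⟩ = (1/(d₂−d₁)) ∫ φ₀ e^(−kd) dd = φ₀·(e^(−k·d₁) − e^(−k·d₂)) / (k·(d₂−d₁))
e^(−0.41×3.2) = 0.2693; e^(−0.41×4.6) = 0.1517
⟨φ⟩ = 0.5 × (0.2693 − 0.1517) / (0.41 × 1.4) = 0.5 × 0.2049 = 0.1024

10.2%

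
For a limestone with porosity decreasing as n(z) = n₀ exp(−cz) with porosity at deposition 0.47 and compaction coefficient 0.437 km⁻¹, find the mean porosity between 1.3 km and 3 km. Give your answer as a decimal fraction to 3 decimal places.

0.188

⟨n⟩ = (1/(z₂−z₁)) ∫ n₀ e^(−cz) dz = n₀·(e^(−c·z₁) − e^(−c·z₂)) / (c·(z₂−z₁))
e^(−0.437×1.3) = 0.5666; e^(−0.437×3) = 0.2696
⟨n⟩ = 0.47 × (0.5666 − 0.2696) / (0.437 × 1.7) = 0.47 × 0.3999 = 0.1879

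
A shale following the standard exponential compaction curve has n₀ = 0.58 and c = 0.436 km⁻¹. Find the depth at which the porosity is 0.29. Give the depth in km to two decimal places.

Invert Athy's law: d = ln(n₀/n) / c
d = ln(0.58/0.29) / 0.436 = ln(2) / 0.436 = 0.6931 / 0.436 = 1.590 km

1.59 km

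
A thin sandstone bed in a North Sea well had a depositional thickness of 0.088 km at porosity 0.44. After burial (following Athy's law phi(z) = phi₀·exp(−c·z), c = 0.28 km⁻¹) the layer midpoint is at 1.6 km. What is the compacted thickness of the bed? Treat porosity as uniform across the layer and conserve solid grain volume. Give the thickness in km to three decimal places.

Porosity at 1.6 km: phi = 0.44·exp(−0.28×1.6) = 0.2811
Solid-volume conservation: h(1−phi) = h₀(1−phi₀) ⇒ h = h₀·(1−phi₀)/(1−phi)
h = 0.088 × (1 − 0.44)/(1 − 0.2811) = 0.088 × 0.7790 = 0.0686 km

0.069 km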